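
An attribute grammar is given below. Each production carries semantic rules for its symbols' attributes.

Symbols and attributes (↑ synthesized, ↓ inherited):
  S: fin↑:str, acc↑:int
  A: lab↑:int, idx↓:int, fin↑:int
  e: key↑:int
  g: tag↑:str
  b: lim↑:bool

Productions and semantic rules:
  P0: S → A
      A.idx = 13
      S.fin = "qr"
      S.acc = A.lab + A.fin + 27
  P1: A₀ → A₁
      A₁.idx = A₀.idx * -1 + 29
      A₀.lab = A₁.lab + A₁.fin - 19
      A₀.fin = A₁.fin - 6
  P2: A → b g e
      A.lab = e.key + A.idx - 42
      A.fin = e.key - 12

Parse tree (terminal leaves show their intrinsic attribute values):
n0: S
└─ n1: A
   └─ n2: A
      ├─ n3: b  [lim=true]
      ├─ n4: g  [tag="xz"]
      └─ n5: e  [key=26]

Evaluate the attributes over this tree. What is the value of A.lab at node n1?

-5

1. n1.idx = 13  [13]
2. n2.idx = 16  [A₀.idx * -1 + 29]
3. n3.lim = true  [terminal]
4. n4.tag = "xz"  [terminal]
5. n5.key = 26  [terminal]
6. n2.lab = 0  [e.key + A.idx - 42]
7. n2.fin = 14  [e.key - 12]
8. n1.lab = -5  [A₁.lab + A₁.fin - 19]
9. n1.fin = 8  [A₁.fin - 6]
10. n0.fin = "qr"  ["qr"]
11. n0.acc = 30  [A.lab + A.fin + 27]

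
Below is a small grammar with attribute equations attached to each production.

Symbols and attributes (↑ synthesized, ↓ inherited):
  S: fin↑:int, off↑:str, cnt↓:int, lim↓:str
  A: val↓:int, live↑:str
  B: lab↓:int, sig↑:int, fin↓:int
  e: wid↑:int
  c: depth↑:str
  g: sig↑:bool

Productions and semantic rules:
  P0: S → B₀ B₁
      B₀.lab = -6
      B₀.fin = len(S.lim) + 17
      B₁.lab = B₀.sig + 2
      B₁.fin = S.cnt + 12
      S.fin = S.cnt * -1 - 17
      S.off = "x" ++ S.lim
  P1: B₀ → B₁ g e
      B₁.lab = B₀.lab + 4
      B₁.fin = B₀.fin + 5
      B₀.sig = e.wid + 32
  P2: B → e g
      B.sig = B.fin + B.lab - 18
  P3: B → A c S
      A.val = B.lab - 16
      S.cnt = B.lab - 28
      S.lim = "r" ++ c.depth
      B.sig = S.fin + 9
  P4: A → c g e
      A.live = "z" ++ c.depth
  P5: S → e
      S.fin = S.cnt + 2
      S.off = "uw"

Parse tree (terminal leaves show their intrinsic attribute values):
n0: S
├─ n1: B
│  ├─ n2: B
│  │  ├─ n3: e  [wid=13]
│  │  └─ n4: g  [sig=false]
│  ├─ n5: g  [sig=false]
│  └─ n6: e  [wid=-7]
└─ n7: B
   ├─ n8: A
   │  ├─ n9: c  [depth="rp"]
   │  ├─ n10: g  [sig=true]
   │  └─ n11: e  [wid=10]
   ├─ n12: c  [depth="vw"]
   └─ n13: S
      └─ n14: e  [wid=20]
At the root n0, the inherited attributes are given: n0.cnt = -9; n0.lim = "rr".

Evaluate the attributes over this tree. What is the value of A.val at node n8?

11

1. n0.cnt = -9  [given at root]
2. n0.lim = "rr"  [given at root]
3. n1.lab = -6  [-6]
4. n1.fin = 19  [len(S.lim) + 17]
5. n2.lab = -2  [B₀.lab + 4]
6. n2.fin = 24  [B₀.fin + 5]
7. n3.wid = 13  [terminal]
8. n4.sig = false  [terminal]
9. n2.sig = 4  [B.fin + B.lab - 18]
10. n5.sig = false  [terminal]
11. n6.wid = -7  [terminal]
12. n1.sig = 25  [e.wid + 32]
13. n7.lab = 27  [B₀.sig + 2]
14. n7.fin = 3  [S.cnt + 12]
15. n8.val = 11  [B.lab - 16]
16. n9.depth = "rp"  [terminal]
17. n10.sig = true  [terminal]
18. n11.wid = 10  [terminal]
19. n8.live = "zrp"  ["z" ++ c.depth]
20. n12.depth = "vw"  [terminal]
21. n13.cnt = -1  [B.lab - 28]
22. n13.lim = "rvw"  ["r" ++ c.depth]
23. n14.wid = 20  [terminal]
24. n13.fin = 1  [S.cnt + 2]
25. n13.off = "uw"  ["uw"]
26. n7.sig = 10  [S.fin + 9]
27. n0.fin = -8  [S.cnt * -1 - 17]
28. n0.off = "xrr"  ["x" ++ S.lim]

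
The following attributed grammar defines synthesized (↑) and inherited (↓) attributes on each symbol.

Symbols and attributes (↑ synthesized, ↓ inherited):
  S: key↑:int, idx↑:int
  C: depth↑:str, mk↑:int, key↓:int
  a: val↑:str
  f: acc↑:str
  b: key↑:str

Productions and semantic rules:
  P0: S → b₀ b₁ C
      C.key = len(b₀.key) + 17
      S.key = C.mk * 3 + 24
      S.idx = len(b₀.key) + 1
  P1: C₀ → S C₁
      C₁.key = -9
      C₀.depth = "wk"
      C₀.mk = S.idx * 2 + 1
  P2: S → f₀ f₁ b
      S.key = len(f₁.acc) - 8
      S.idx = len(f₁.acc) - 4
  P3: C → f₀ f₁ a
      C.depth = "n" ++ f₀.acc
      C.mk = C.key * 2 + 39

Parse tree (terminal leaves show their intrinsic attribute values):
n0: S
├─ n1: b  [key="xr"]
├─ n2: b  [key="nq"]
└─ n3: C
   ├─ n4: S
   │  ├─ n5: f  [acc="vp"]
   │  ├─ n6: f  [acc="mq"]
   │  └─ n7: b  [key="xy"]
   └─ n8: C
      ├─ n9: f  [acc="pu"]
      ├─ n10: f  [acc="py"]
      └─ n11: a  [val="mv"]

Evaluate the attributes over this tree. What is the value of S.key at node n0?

1. n1.key = "xr"  [terminal]
2. n2.key = "nq"  [terminal]
3. n3.key = 19  [len(b₀.key) + 17]
4. n5.acc = "vp"  [terminal]
5. n6.acc = "mq"  [terminal]
6. n7.key = "xy"  [terminal]
7. n4.key = -6  [len(f₁.acc) - 8]
8. n4.idx = -2  [len(f₁.acc) - 4]
9. n8.key = -9  [-9]
10. n9.acc = "pu"  [terminal]
11. n10.acc = "py"  [terminal]
12. n11.val = "mv"  [terminal]
13. n8.depth = "npu"  ["n" ++ f₀.acc]
14. n8.mk = 21  [C.key * 2 + 39]
15. n3.depth = "wk"  ["wk"]
16. n3.mk = -3  [S.idx * 2 + 1]
17. n0.key = 15  [C.mk * 3 + 24]
18. n0.idx = 3  [len(b₀.key) + 1]

15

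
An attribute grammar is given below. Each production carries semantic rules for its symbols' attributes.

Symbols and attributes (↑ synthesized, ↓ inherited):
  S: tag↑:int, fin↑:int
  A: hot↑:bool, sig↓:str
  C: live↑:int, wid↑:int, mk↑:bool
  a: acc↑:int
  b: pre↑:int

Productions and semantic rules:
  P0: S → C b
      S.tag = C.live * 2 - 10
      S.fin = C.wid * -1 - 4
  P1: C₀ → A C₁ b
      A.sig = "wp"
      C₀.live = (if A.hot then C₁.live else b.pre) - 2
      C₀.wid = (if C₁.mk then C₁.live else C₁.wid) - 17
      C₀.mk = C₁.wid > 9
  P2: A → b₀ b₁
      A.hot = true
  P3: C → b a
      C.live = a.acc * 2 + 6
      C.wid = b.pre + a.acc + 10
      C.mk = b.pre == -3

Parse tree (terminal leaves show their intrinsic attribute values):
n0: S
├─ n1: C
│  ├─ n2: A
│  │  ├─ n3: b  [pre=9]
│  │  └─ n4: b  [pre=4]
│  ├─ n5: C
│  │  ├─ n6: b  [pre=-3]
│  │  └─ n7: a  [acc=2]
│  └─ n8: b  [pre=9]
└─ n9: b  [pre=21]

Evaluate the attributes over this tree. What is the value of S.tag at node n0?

1. n2.sig = "wp"  ["wp"]
2. n3.pre = 9  [terminal]
3. n4.pre = 4  [terminal]
4. n2.hot = true  [true]
5. n6.pre = -3  [terminal]
6. n7.acc = 2  [terminal]
7. n5.live = 10  [a.acc * 2 + 6]
8. n5.wid = 9  [b.pre + a.acc + 10]
9. n5.mk = true  [b.pre == -3]
10. n8.pre = 9  [terminal]
11. n1.live = 8  [(if A.hot then C₁.live else b.pre) - 2]
12. n1.wid = -7  [(if C₁.mk then C₁.live else C₁.wid) - 17]
13. n1.mk = false  [C₁.wid > 9]
14. n9.pre = 21  [terminal]
15. n0.tag = 6  [C.live * 2 - 10]
16. n0.fin = 3  [C.wid * -1 - 4]

6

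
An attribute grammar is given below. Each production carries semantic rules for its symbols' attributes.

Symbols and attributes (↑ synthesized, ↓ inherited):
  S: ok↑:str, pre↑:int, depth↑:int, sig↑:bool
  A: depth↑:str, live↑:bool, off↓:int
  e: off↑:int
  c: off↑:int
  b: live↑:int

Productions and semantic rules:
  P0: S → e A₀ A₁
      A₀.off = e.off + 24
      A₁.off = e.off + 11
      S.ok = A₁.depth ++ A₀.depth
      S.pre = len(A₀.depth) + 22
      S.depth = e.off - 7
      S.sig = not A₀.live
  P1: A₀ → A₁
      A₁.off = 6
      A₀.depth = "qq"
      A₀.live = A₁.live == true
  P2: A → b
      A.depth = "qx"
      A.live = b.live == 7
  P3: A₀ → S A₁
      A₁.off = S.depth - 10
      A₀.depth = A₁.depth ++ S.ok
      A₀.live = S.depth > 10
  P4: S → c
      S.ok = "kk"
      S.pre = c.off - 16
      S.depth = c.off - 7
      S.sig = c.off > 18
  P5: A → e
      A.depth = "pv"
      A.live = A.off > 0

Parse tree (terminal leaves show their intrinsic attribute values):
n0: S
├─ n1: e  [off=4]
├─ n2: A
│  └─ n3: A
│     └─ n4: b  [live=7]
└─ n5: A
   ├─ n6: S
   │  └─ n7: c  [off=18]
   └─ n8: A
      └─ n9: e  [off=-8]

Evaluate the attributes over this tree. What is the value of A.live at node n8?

1. n1.off = 4  [terminal]
2. n2.off = 28  [e.off + 24]
3. n3.off = 6  [6]
4. n4.live = 7  [terminal]
5. n3.depth = "qx"  ["qx"]
6. n3.live = true  [b.live == 7]
7. n2.depth = "qq"  ["qq"]
8. n2.live = true  [A₁.live == true]
9. n5.off = 15  [e.off + 11]
10. n7.off = 18  [terminal]
11. n6.ok = "kk"  ["kk"]
12. n6.pre = 2  [c.off - 16]
13. n6.depth = 11  [c.off - 7]
14. n6.sig = false  [c.off > 18]
15. n8.off = 1  [S.depth - 10]
16. n9.off = -8  [terminal]
17. n8.depth = "pv"  ["pv"]
18. n8.live = true  [A.off > 0]
19. n5.depth = "pvkk"  [A₁.depth ++ S.ok]
20. n5.live = true  [S.depth > 10]
21. n0.ok = "pvkkqq"  [A₁.depth ++ A₀.depth]
22. n0.pre = 24  [len(A₀.depth) + 22]
23. n0.depth = -3  [e.off - 7]
24. n0.sig = false  [not A₀.live]

true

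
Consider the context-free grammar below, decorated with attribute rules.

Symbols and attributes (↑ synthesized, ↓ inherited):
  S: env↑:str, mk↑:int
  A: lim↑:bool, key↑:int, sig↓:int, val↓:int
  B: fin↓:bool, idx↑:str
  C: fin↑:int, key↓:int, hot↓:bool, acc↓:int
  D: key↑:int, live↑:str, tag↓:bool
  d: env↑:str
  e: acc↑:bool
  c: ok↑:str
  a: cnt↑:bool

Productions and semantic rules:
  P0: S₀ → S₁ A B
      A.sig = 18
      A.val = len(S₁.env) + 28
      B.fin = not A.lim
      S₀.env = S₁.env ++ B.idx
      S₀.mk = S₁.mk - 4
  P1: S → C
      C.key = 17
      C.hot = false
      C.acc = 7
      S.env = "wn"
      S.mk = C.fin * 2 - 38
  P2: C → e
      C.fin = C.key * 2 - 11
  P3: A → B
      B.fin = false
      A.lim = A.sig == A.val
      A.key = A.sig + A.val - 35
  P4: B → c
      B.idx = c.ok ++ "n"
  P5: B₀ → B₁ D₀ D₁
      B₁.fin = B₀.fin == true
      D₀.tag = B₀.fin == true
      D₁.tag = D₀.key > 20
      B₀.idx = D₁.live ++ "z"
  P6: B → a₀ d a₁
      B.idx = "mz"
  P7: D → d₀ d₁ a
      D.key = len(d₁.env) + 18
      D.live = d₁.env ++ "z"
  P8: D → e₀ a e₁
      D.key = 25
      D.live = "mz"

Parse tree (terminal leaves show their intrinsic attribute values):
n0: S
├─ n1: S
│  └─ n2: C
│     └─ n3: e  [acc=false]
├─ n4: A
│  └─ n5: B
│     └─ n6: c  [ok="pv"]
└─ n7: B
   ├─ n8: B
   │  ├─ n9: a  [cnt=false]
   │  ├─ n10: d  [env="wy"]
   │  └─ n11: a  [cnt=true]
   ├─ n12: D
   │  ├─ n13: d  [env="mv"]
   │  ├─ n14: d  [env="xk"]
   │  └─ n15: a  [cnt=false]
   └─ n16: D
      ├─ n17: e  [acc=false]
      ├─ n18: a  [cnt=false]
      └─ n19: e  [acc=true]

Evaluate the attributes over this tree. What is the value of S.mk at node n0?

1. n2.key = 17  [17]
2. n2.hot = false  [false]
3. n2.acc = 7  [7]
4. n3.acc = false  [terminal]
5. n2.fin = 23  [C.key * 2 - 11]
6. n1.env = "wn"  ["wn"]
7. n1.mk = 8  [C.fin * 2 - 38]
8. n4.sig = 18  [18]
9. n4.val = 30  [len(S₁.env) + 28]
10. n5.fin = false  [false]
11. n6.ok = "pv"  [terminal]
12. n5.idx = "pvn"  [c.ok ++ "n"]
13. n4.lim = false  [A.sig == A.val]
14. n4.key = 13  [A.sig + A.val - 35]
15. n7.fin = true  [not A.lim]
16. n8.fin = true  [B₀.fin == true]
17. n9.cnt = false  [terminal]
18. n10.env = "wy"  [terminal]
19. n11.cnt = true  [terminal]
20. n8.idx = "mz"  ["mz"]
21. n12.tag = true  [B₀.fin == true]
22. n13.env = "mv"  [terminal]
23. n14.env = "xk"  [terminal]
24. n15.cnt = false  [terminal]
25. n12.key = 20  [len(d₁.env) + 18]
26. n12.live = "xkz"  [d₁.env ++ "z"]
27. n16.tag = false  [D₀.key > 20]
28. n17.acc = false  [terminal]
29. n18.cnt = false  [terminal]
30. n19.acc = true  [terminal]
31. n16.key = 25  [25]
32. n16.live = "mz"  ["mz"]
33. n7.idx = "mzz"  [D₁.live ++ "z"]
34. n0.env = "wnmzz"  [S₁.env ++ B.idx]
35. n0.mk = 4  [S₁.mk - 4]

4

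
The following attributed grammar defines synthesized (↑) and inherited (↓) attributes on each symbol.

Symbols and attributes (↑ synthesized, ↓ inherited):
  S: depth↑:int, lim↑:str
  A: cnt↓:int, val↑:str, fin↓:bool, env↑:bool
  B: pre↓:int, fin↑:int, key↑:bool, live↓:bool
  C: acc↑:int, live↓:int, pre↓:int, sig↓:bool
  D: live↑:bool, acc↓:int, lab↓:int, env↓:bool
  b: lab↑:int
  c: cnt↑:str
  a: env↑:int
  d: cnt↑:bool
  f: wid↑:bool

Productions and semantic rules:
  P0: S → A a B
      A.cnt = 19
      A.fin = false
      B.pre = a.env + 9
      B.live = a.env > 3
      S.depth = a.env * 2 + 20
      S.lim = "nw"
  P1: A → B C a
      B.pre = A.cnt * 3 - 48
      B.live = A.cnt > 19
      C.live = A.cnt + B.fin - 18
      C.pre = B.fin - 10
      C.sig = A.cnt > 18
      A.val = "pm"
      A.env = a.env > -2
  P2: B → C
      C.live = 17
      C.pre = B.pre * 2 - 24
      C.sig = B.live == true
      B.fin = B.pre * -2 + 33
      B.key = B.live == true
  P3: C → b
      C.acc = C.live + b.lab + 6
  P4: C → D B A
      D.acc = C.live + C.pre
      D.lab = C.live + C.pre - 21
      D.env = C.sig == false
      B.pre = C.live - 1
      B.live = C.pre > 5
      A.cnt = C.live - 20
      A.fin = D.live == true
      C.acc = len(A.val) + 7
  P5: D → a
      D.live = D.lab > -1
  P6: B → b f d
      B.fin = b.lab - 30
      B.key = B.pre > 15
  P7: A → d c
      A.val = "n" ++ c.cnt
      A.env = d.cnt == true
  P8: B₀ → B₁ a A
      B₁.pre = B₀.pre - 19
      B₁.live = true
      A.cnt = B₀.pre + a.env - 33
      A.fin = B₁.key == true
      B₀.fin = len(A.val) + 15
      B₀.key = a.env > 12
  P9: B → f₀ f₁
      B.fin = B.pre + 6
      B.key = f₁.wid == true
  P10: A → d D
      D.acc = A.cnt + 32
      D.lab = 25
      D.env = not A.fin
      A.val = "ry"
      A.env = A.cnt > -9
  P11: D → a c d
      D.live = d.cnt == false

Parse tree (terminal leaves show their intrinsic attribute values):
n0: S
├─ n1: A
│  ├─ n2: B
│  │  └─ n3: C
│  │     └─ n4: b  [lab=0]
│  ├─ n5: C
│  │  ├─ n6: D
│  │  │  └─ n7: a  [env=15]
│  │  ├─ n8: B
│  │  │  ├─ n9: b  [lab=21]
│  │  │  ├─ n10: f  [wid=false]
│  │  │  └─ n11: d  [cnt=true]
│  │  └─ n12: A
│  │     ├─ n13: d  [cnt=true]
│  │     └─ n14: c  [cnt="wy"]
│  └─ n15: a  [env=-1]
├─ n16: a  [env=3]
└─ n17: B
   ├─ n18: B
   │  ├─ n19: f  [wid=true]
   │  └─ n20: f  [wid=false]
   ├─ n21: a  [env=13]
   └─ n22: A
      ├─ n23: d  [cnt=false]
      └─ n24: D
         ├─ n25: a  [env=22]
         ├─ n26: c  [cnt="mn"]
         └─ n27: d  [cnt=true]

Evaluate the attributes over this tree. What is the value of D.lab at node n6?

1. n1.cnt = 19  [19]
2. n1.fin = false  [false]
3. n2.pre = 9  [A.cnt * 3 - 48]
4. n2.live = false  [A.cnt > 19]
5. n3.live = 17  [17]
6. n3.pre = -6  [B.pre * 2 - 24]
7. n3.sig = false  [B.live == true]
8. n4.lab = 0  [terminal]
9. n3.acc = 23  [C.live + b.lab + 6]
10. n2.fin = 15  [B.pre * -2 + 33]
11. n2.key = false  [B.live == true]
12. n5.live = 16  [A.cnt + B.fin - 18]
13. n5.pre = 5  [B.fin - 10]
14. n5.sig = true  [A.cnt > 18]
15. n6.acc = 21  [C.live + C.pre]
16. n6.lab = 0  [C.live + C.pre - 21]
17. n6.env = false  [C.sig == false]
18. n7.env = 15  [terminal]
19. n6.live = true  [D.lab > -1]
20. n8.pre = 15  [C.live - 1]
21. n8.live = false  [C.pre > 5]
22. n9.lab = 21  [terminal]
23. n10.wid = false  [terminal]
24. n11.cnt = true  [terminal]
25. n8.fin = -9  [b.lab - 30]
26. n8.key = false  [B.pre > 15]
27. n12.cnt = -4  [C.live - 20]
28. n12.fin = true  [D.live == true]
29. n13.cnt = true  [terminal]
30. n14.cnt = "wy"  [terminal]
31. n12.val = "nwy"  ["n" ++ c.cnt]
32. n12.env = true  [d.cnt == true]
33. n5.acc = 10  [len(A.val) + 7]
34. n15.env = -1  [terminal]
35. n1.val = "pm"  ["pm"]
36. n1.env = true  [a.env > -2]
37. n16.env = 3  [terminal]
38. n17.pre = 12  [a.env + 9]
39. n17.live = false  [a.env > 3]
40. n18.pre = -7  [B₀.pre - 19]
41. n18.live = true  [true]
42. n19.wid = true  [terminal]
43. n20.wid = false  [terminal]
44. n18.fin = -1  [B.pre + 6]
45. n18.key = false  [f₁.wid == true]
46. n21.env = 13  [terminal]
47. n22.cnt = -8  [B₀.pre + a.env - 33]
48. n22.fin = false  [B₁.key == true]
49. n23.cnt = false  [terminal]
50. n24.acc = 24  [A.cnt + 32]
51. n24.lab = 25  [25]
52. n24.env = true  [not A.fin]
53. n25.env = 22  [terminal]
54. n26.cnt = "mn"  [terminal]
55. n27.cnt = true  [terminal]
56. n24.live = false  [d.cnt == false]
57. n22.val = "ry"  ["ry"]
58. n22.env = true  [A.cnt > -9]
59. n17.fin = 17  [len(A.val) + 15]
60. n17.key = true  [a.env > 12]
61. n0.depth = 26  [a.env * 2 + 20]
62. n0.lim = "nw"  ["nw"]

0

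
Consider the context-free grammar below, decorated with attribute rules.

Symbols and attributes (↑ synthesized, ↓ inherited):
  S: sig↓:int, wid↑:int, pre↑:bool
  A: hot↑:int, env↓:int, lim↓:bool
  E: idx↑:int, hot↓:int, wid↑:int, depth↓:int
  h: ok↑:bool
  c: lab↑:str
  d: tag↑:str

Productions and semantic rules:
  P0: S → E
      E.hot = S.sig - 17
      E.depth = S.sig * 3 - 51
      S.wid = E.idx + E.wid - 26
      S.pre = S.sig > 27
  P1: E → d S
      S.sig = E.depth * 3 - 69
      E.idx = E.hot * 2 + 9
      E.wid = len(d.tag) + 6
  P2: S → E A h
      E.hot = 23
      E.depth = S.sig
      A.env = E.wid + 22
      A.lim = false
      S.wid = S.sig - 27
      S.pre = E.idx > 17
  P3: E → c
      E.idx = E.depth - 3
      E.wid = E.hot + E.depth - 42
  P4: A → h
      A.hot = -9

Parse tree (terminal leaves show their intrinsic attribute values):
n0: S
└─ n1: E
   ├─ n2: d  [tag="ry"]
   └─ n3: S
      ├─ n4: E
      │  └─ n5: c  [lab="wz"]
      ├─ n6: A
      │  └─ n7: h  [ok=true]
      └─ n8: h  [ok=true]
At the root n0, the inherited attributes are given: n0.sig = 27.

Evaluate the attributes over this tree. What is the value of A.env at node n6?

1. n0.sig = 27  [given at root]
2. n1.hot = 10  [S.sig - 17]
3. n1.depth = 30  [S.sig * 3 - 51]
4. n2.tag = "ry"  [terminal]
5. n3.sig = 21  [E.depth * 3 - 69]
6. n4.hot = 23  [23]
7. n4.depth = 21  [S.sig]
8. n5.lab = "wz"  [terminal]
9. n4.idx = 18  [E.depth - 3]
10. n4.wid = 2  [E.hot + E.depth - 42]
11. n6.env = 24  [E.wid + 22]
12. n6.lim = false  [false]
13. n7.ok = true  [terminal]
14. n6.hot = -9  [-9]
15. n8.ok = true  [terminal]
16. n3.wid = -6  [S.sig - 27]
17. n3.pre = true  [E.idx > 17]
18. n1.idx = 29  [E.hot * 2 + 9]
19. n1.wid = 8  [len(d.tag) + 6]
20. n0.wid = 11  [E.idx + E.wid - 26]
21. n0.pre = false  [S.sig > 27]

24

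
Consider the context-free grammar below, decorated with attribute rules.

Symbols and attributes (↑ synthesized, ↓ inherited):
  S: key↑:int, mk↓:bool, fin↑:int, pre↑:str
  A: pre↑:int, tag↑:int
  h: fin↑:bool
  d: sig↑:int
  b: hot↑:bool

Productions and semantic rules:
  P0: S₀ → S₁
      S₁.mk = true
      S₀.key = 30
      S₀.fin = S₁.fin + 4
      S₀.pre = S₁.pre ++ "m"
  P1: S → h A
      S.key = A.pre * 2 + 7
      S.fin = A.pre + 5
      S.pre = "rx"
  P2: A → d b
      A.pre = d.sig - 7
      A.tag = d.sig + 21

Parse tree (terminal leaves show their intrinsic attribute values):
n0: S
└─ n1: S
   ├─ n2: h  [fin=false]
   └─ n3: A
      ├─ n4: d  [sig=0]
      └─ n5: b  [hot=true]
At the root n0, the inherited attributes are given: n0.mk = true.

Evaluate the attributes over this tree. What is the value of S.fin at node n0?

2

1. n0.mk = true  [given at root]
2. n1.mk = true  [true]
3. n2.fin = false  [terminal]
4. n4.sig = 0  [terminal]
5. n5.hot = true  [terminal]
6. n3.pre = -7  [d.sig - 7]
7. n3.tag = 21  [d.sig + 21]
8. n1.key = -7  [A.pre * 2 + 7]
9. n1.fin = -2  [A.pre + 5]
10. n1.pre = "rx"  ["rx"]
11. n0.key = 30  [30]
12. n0.fin = 2  [S₁.fin + 4]
13. n0.pre = "rxm"  [S₁.pre ++ "m"]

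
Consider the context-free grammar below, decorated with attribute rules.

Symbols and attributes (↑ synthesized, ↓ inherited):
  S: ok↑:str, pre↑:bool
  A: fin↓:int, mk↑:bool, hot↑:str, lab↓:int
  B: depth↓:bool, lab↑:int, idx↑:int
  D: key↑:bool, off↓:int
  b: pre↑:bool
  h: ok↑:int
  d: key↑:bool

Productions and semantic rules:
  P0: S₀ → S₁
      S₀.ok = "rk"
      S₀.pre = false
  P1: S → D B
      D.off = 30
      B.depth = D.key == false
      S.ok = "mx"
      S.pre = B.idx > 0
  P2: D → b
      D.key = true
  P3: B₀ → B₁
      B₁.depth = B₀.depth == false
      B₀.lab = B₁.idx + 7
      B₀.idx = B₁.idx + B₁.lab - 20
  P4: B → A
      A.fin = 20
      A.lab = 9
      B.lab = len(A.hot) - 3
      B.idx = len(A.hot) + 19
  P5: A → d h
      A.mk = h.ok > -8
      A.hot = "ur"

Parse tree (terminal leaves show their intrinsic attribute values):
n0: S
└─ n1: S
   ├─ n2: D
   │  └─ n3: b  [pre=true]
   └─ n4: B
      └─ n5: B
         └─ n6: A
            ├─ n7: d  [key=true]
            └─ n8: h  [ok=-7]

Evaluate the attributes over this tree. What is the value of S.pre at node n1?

1. n2.off = 30  [30]
2. n3.pre = true  [terminal]
3. n2.key = true  [true]
4. n4.depth = false  [D.key == false]
5. n5.depth = true  [B₀.depth == false]
6. n6.fin = 20  [20]
7. n6.lab = 9  [9]
8. n7.key = true  [terminal]
9. n8.ok = -7  [terminal]
10. n6.mk = true  [h.ok > -8]
11. n6.hot = "ur"  ["ur"]
12. n5.lab = -1  [len(A.hot) - 3]
13. n5.idx = 21  [len(A.hot) + 19]
14. n4.lab = 28  [B₁.idx + 7]
15. n4.idx = 0  [B₁.idx + B₁.lab - 20]
16. n1.ok = "mx"  ["mx"]
17. n1.pre = false  [B.idx > 0]
18. n0.ok = "rk"  ["rk"]
19. n0.pre = false  [false]

false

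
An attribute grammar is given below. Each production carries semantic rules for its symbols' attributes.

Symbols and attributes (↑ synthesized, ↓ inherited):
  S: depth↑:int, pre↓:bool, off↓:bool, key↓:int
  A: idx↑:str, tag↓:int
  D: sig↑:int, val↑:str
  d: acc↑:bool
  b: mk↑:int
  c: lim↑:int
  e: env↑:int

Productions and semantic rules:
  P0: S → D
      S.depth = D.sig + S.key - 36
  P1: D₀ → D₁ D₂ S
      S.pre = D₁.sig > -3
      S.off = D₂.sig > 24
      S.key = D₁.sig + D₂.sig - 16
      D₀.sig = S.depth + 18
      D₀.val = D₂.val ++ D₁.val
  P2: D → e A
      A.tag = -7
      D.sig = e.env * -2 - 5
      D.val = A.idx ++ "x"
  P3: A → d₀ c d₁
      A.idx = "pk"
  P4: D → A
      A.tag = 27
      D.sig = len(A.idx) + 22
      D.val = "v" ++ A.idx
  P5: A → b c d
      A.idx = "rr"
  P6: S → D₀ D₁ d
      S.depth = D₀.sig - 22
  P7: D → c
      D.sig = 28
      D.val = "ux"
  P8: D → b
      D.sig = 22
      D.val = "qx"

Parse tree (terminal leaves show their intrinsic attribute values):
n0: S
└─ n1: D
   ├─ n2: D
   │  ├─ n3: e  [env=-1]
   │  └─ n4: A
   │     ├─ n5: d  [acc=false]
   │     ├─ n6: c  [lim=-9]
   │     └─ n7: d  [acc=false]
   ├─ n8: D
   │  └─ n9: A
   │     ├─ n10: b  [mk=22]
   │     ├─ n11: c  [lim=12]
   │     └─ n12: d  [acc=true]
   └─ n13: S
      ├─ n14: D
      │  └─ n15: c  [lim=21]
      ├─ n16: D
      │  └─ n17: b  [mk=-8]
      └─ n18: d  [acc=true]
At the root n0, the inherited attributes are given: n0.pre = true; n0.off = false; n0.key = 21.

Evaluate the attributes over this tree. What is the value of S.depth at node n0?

9

1. n0.pre = true  [given at root]
2. n0.off = false  [given at root]
3. n0.key = 21  [given at root]
4. n3.env = -1  [terminal]
5. n4.tag = -7  [-7]
6. n5.acc = false  [terminal]
7. n6.lim = -9  [terminal]
8. n7.acc = false  [terminal]
9. n4.idx = "pk"  ["pk"]
10. n2.sig = -3  [e.env * -2 - 5]
11. n2.val = "pkx"  [A.idx ++ "x"]
12. n9.tag = 27  [27]
13. n10.mk = 22  [terminal]
14. n11.lim = 12  [terminal]
15. n12.acc = true  [terminal]
16. n9.idx = "rr"  ["rr"]
17. n8.sig = 24  [len(A.idx) + 22]
18. n8.val = "vrr"  ["v" ++ A.idx]
19. n13.pre = false  [D₁.sig > -3]
20. n13.off = false  [D₂.sig > 24]
21. n13.key = 5  [D₁.sig + D₂.sig - 16]
22. n15.lim = 21  [terminal]
23. n14.sig = 28  [28]
24. n14.val = "ux"  ["ux"]
25. n17.mk = -8  [terminal]
26. n16.sig = 22  [22]
27. n16.val = "qx"  ["qx"]
28. n18.acc = true  [terminal]
29. n13.depth = 6  [D₀.sig - 22]
30. n1.sig = 24  [S.depth + 18]
31. n1.val = "vrrpkx"  [D₂.val ++ D₁.val]
32. n0.depth = 9  [D.sig + S.key - 36]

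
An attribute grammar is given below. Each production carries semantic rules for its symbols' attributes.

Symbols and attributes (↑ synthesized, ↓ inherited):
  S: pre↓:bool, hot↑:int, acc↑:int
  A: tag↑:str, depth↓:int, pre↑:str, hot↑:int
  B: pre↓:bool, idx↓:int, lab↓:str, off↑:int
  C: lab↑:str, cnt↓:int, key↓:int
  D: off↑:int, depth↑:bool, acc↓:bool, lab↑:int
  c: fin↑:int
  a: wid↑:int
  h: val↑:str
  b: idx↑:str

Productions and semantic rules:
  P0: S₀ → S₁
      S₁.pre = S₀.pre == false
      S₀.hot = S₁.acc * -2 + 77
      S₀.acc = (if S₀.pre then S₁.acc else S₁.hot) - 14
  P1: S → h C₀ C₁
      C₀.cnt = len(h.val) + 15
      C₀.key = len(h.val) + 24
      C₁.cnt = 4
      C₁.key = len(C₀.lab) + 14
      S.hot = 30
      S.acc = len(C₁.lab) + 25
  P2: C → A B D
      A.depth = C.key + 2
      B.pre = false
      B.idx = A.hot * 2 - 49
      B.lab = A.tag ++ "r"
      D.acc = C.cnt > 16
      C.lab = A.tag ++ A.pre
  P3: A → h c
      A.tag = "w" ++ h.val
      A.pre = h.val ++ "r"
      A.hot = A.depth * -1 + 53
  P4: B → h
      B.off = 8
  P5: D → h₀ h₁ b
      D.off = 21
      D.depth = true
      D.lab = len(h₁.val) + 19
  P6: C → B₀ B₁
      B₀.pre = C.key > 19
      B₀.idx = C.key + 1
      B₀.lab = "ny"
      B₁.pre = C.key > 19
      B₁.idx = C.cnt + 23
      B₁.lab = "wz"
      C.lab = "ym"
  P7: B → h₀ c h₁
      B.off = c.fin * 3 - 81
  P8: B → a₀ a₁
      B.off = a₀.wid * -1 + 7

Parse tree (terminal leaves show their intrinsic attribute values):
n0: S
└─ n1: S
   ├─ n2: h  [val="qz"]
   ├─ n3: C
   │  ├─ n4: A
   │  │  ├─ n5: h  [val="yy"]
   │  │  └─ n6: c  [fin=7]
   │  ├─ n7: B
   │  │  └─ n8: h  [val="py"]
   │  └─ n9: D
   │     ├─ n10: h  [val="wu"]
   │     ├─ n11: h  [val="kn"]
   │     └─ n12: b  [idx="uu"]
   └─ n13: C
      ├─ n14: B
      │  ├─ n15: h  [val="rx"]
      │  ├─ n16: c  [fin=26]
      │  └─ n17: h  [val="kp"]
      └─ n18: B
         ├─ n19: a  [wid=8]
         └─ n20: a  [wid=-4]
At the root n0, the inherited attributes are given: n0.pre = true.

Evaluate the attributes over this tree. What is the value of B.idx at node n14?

1. n0.pre = true  [given at root]
2. n1.pre = false  [S₀.pre == false]
3. n2.val = "qz"  [terminal]
4. n3.cnt = 17  [len(h.val) + 15]
5. n3.key = 26  [len(h.val) + 24]
6. n4.depth = 28  [C.key + 2]
7. n5.val = "yy"  [terminal]
8. n6.fin = 7  [terminal]
9. n4.tag = "wyy"  ["w" ++ h.val]
10. n4.pre = "yyr"  [h.val ++ "r"]
11. n4.hot = 25  [A.depth * -1 + 53]
12. n7.pre = false  [false]
13. n7.idx = 1  [A.hot * 2 - 49]
14. n7.lab = "wyyr"  [A.tag ++ "r"]
15. n8.val = "py"  [terminal]
16. n7.off = 8  [8]
17. n9.acc = true  [C.cnt > 16]
18. n10.val = "wu"  [terminal]
19. n11.val = "kn"  [terminal]
20. n12.idx = "uu"  [terminal]
21. n9.off = 21  [21]
22. n9.depth = true  [true]
23. n9.lab = 21  [len(h₁.val) + 19]
24. n3.lab = "wyyyyr"  [A.tag ++ A.pre]
25. n13.cnt = 4  [4]
26. n13.key = 20  [len(C₀.lab) + 14]
27. n14.pre = true  [C.key > 19]
28. n14.idx = 21  [C.key + 1]
29. n14.lab = "ny"  ["ny"]
30. n15.val = "rx"  [terminal]
31. n16.fin = 26  [terminal]
32. n17.val = "kp"  [terminal]
33. n14.off = -3  [c.fin * 3 - 81]
34. n18.pre = true  [C.key > 19]
35. n18.idx = 27  [C.cnt + 23]
36. n18.lab = "wz"  ["wz"]
37. n19.wid = 8  [terminal]
38. n20.wid = -4  [terminal]
39. n18.off = -1  [a₀.wid * -1 + 7]
40. n13.lab = "ym"  ["ym"]
41. n1.hot = 30  [30]
42. n1.acc = 27  [len(C₁.lab) + 25]
43. n0.hot = 23  [S₁.acc * -2 + 77]
44. n0.acc = 13  [(if S₀.pre then S₁.acc else S₁.hot) - 14]

21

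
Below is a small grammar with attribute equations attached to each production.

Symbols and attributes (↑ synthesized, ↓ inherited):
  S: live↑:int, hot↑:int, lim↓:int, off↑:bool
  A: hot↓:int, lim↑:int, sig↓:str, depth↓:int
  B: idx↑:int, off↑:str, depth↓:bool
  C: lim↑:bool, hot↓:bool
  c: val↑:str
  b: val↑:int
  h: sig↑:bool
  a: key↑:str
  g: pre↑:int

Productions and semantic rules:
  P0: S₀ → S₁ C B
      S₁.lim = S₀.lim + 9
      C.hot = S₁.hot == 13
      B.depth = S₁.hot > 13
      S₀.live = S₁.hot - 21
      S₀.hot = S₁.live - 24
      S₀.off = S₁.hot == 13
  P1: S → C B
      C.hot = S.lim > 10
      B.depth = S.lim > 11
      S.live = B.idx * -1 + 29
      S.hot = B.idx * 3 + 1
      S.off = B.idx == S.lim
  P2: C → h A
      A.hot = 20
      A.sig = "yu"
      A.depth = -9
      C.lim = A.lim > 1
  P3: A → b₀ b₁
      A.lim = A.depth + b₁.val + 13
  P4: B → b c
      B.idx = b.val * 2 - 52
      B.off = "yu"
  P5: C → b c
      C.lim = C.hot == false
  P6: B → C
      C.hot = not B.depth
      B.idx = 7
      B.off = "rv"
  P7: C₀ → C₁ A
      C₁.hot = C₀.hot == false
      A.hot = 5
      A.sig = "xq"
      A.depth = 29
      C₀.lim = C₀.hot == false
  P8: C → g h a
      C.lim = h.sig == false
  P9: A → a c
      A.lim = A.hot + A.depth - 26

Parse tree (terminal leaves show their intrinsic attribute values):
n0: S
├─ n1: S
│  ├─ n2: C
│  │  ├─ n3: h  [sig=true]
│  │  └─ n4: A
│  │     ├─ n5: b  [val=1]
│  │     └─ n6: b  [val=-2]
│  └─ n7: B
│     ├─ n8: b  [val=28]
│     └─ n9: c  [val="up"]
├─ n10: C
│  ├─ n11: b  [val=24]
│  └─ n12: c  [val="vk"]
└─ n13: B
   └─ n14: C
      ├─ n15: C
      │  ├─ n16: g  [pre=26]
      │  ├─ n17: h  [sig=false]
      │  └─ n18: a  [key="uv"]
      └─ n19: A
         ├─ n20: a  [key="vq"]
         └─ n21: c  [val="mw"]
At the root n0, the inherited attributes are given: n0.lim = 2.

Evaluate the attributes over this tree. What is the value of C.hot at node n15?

1. n0.lim = 2  [given at root]
2. n1.lim = 11  [S₀.lim + 9]
3. n2.hot = true  [S.lim > 10]
4. n3.sig = true  [terminal]
5. n4.hot = 20  [20]
6. n4.sig = "yu"  ["yu"]
7. n4.depth = -9  [-9]
8. n5.val = 1  [terminal]
9. n6.val = -2  [terminal]
10. n4.lim = 2  [A.depth + b₁.val + 13]
11. n2.lim = true  [A.lim > 1]
12. n7.depth = false  [S.lim > 11]
13. n8.val = 28  [terminal]
14. n9.val = "up"  [terminal]
15. n7.idx = 4  [b.val * 2 - 52]
16. n7.off = "yu"  ["yu"]
17. n1.live = 25  [B.idx * -1 + 29]
18. n1.hot = 13  [B.idx * 3 + 1]
19. n1.off = false  [B.idx == S.lim]
20. n10.hot = true  [S₁.hot == 13]
21. n11.val = 24  [terminal]
22. n12.val = "vk"  [terminal]
23. n10.lim = false  [C.hot == false]
24. n13.depth = false  [S₁.hot > 13]
25. n14.hot = true  [not B.depth]
26. n15.hot = false  [C₀.hot == false]
27. n16.pre = 26  [terminal]
28. n17.sig = false  [terminal]
29. n18.key = "uv"  [terminal]
30. n15.lim = true  [h.sig == false]
31. n19.hot = 5  [5]
32. n19.sig = "xq"  ["xq"]
33. n19.depth = 29  [29]
34. n20.key = "vq"  [terminal]
35. n21.val = "mw"  [terminal]
36. n19.lim = 8  [A.hot + A.depth - 26]
37. n14.lim = false  [C₀.hot == false]
38. n13.idx = 7  [7]
39. n13.off = "rv"  ["rv"]
40. n0.live = -8  [S₁.hot - 21]
41. n0.hot = 1  [S₁.live - 24]
42. n0.off = true  [S₁.hot == 13]

false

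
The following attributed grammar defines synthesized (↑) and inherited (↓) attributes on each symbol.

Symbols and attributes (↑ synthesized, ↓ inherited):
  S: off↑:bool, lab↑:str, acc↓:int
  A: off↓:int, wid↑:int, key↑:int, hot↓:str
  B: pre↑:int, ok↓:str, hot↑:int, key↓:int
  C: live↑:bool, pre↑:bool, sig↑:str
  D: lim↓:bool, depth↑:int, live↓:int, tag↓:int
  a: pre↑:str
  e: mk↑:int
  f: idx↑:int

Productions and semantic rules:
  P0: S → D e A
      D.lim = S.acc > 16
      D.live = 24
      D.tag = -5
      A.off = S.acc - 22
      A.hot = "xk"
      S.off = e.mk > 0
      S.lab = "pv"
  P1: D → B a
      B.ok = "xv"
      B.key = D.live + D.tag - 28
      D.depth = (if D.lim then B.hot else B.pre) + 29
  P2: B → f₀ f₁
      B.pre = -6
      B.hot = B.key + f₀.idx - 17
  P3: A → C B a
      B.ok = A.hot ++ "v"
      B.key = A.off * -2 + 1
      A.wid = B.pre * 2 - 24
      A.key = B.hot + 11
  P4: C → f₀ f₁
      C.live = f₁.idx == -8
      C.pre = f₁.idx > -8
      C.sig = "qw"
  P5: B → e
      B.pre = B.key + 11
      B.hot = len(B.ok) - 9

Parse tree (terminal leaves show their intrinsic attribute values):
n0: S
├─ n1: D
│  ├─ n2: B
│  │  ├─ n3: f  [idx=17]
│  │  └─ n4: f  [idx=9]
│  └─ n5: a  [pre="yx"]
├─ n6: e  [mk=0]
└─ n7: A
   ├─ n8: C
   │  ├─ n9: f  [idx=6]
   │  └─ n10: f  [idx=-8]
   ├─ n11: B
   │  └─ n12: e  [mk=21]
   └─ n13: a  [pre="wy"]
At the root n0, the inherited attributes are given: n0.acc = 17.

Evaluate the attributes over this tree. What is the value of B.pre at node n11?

22

1. n0.acc = 17  [given at root]
2. n1.lim = true  [S.acc > 16]
3. n1.live = 24  [24]
4. n1.tag = -5  [-5]
5. n2.ok = "xv"  ["xv"]
6. n2.key = -9  [D.live + D.tag - 28]
7. n3.idx = 17  [terminal]
8. n4.idx = 9  [terminal]
9. n2.pre = -6  [-6]
10. n2.hot = -9  [B.key + f₀.idx - 17]
11. n5.pre = "yx"  [terminal]
12. n1.depth = 20  [(if D.lim then B.hot else B.pre) + 29]
13. n6.mk = 0  [terminal]
14. n7.off = -5  [S.acc - 22]
15. n7.hot = "xk"  ["xk"]
16. n9.idx = 6  [terminal]
17. n10.idx = -8  [terminal]
18. n8.live = true  [f₁.idx == -8]
19. n8.pre = false  [f₁.idx > -8]
20. n8.sig = "qw"  ["qw"]
21. n11.ok = "xkv"  [A.hot ++ "v"]
22. n11.key = 11  [A.off * -2 + 1]
23. n12.mk = 21  [terminal]
24. n11.pre = 22  [B.key + 11]
25. n11.hot = -6  [len(B.ok) - 9]
26. n13.pre = "wy"  [terminal]
27. n7.wid = 20  [B.pre * 2 - 24]
28. n7.key = 5  [B.hot + 11]
29. n0.off = false  [e.mk > 0]
30. n0.lab = "pv"  ["pv"]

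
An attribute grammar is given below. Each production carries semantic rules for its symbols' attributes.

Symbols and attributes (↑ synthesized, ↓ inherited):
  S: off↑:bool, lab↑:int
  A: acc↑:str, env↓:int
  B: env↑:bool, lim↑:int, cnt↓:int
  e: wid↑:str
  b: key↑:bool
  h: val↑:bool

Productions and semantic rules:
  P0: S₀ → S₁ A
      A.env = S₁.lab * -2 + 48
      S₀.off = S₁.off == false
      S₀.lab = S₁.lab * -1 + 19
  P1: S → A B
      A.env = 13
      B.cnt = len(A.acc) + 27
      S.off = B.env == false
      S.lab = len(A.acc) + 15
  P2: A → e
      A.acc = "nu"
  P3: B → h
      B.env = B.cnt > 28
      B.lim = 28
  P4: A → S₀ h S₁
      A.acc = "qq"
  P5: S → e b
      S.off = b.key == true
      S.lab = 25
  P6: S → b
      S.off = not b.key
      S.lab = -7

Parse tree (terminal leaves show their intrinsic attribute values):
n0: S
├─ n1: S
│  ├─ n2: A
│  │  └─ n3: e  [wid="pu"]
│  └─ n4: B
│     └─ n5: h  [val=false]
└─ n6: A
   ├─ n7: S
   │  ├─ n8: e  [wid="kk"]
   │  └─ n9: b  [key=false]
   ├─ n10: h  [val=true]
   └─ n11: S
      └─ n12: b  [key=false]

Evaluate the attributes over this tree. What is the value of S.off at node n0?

true

1. n2.env = 13  [13]
2. n3.wid = "pu"  [terminal]
3. n2.acc = "nu"  ["nu"]
4. n4.cnt = 29  [len(A.acc) + 27]
5. n5.val = false  [terminal]
6. n4.env = true  [B.cnt > 28]
7. n4.lim = 28  [28]
8. n1.off = false  [B.env == false]
9. n1.lab = 17  [len(A.acc) + 15]
10. n6.env = 14  [S₁.lab * -2 + 48]
11. n8.wid = "kk"  [terminal]
12. n9.key = false  [terminal]
13. n7.off = false  [b.key == true]
14. n7.lab = 25  [25]
15. n10.val = true  [terminal]
16. n12.key = false  [terminal]
17. n11.off = true  [not b.key]
18. n11.lab = -7  [-7]
19. n6.acc = "qq"  ["qq"]
20. n0.off = true  [S₁.off == false]
21. n0.lab = 2  [S₁.lab * -1 + 19]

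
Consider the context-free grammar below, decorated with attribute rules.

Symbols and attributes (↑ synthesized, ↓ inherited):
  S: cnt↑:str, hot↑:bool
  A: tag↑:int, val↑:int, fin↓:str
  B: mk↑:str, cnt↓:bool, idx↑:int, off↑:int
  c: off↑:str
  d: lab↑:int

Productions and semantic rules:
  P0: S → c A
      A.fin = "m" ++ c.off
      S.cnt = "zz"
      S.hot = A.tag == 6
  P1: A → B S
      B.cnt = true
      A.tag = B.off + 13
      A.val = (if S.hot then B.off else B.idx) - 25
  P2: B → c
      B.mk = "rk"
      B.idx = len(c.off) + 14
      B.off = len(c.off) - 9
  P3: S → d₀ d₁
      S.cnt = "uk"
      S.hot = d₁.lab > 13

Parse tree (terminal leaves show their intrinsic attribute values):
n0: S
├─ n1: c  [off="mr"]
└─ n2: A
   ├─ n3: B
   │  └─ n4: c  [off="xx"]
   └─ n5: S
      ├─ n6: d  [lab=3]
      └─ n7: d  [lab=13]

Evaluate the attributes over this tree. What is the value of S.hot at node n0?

1. n1.off = "mr"  [terminal]
2. n2.fin = "mmr"  ["m" ++ c.off]
3. n3.cnt = true  [true]
4. n4.off = "xx"  [terminal]
5. n3.mk = "rk"  ["rk"]
6. n3.idx = 16  [len(c.off) + 14]
7. n3.off = -7  [len(c.off) - 9]
8. n6.lab = 3  [terminal]
9. n7.lab = 13  [terminal]
10. n5.cnt = "uk"  ["uk"]
11. n5.hot = false  [d₁.lab > 13]
12. n2.tag = 6  [B.off + 13]
13. n2.val = -9  [(if S.hot then B.off else B.idx) - 25]
14. n0.cnt = "zz"  ["zz"]
15. n0.hot = true  [A.tag == 6]

true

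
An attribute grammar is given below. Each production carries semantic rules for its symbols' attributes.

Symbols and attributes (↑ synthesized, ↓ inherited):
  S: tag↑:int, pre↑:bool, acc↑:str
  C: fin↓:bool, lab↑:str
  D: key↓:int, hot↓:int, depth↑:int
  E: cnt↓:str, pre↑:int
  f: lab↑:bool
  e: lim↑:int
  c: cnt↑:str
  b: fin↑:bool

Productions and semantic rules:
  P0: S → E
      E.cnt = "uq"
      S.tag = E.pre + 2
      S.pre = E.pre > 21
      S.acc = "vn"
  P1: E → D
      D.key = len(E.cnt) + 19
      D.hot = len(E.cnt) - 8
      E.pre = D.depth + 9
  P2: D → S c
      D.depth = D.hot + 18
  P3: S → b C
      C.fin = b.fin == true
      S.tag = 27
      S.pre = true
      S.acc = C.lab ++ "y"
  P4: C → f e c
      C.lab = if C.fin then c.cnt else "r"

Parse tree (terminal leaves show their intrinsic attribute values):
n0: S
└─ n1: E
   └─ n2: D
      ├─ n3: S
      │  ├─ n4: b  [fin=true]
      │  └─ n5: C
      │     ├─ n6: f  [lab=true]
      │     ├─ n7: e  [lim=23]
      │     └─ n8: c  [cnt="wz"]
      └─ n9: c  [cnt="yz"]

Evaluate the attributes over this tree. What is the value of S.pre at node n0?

1. n1.cnt = "uq"  ["uq"]
2. n2.key = 21  [len(E.cnt) + 19]
3. n2.hot = -6  [len(E.cnt) - 8]
4. n4.fin = true  [terminal]
5. n5.fin = true  [b.fin == true]
6. n6.lab = true  [terminal]
7. n7.lim = 23  [terminal]
8. n8.cnt = "wz"  [terminal]
9. n5.lab = "wz"  [if C.fin then c.cnt else "r"]
10. n3.tag = 27  [27]
11. n3.pre = true  [true]
12. n3.acc = "wzy"  [C.lab ++ "y"]
13. n9.cnt = "yz"  [terminal]
14. n2.depth = 12  [D.hot + 18]
15. n1.pre = 21  [D.depth + 9]
16. n0.tag = 23  [E.pre + 2]
17. n0.pre = false  [E.pre > 21]
18. n0.acc = "vn"  ["vn"]

false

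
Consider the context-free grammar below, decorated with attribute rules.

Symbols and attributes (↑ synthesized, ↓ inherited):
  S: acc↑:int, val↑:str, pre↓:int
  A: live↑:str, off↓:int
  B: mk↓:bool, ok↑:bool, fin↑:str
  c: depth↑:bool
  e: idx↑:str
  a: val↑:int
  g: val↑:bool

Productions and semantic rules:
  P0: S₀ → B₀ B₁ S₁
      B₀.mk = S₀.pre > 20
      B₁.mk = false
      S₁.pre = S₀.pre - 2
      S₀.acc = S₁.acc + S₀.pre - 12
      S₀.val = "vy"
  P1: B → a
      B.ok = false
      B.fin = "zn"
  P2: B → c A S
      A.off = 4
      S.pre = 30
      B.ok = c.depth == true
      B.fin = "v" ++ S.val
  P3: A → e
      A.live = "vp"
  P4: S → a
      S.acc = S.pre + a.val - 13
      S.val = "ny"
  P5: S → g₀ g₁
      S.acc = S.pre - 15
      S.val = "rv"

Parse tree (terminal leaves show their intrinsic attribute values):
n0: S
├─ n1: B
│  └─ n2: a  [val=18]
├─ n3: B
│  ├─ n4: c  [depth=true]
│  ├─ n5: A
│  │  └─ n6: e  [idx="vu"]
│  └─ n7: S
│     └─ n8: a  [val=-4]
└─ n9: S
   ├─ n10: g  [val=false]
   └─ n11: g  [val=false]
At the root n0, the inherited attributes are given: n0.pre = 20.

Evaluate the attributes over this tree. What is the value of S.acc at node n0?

1. n0.pre = 20  [given at root]
2. n1.mk = false  [S₀.pre > 20]
3. n2.val = 18  [terminal]
4. n1.ok = false  [false]
5. n1.fin = "zn"  ["zn"]
6. n3.mk = false  [false]
7. n4.depth = true  [terminal]
8. n5.off = 4  [4]
9. n6.idx = "vu"  [terminal]
10. n5.live = "vp"  ["vp"]
11. n7.pre = 30  [30]
12. n8.val = -4  [terminal]
13. n7.acc = 13  [S.pre + a.val - 13]
14. n7.val = "ny"  ["ny"]
15. n3.ok = true  [c.depth == true]
16. n3.fin = "vny"  ["v" ++ S.val]
17. n9.pre = 18  [S₀.pre - 2]
18. n10.val = false  [terminal]
19. n11.val = false  [terminal]
20. n9.acc = 3  [S.pre - 15]
21. n9.val = "rv"  ["rv"]
22. n0.acc = 11  [S₁.acc + S₀.pre - 12]
23. n0.val = "vy"  ["vy"]

11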